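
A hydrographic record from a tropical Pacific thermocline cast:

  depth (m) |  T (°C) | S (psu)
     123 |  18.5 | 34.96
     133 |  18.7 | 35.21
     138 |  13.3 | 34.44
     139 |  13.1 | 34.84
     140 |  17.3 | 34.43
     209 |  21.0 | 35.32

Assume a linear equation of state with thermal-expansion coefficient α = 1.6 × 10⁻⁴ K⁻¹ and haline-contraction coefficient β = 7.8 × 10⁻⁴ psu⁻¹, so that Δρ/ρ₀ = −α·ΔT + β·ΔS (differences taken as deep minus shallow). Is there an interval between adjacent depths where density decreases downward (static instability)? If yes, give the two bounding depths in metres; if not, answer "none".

139–140 m

Evaluate Δρ/ρ₀ = −αΔT + βΔS across each adjacent pair:
  123–133 m: −αΔT+βΔS = −(1.6 × 10⁻⁴)(+0.2)+(7.8 × 10⁻⁴)(+0.25) = 1.6 × 10⁻⁴ → stable
  133–138 m: −αΔT+βΔS = −(1.6 × 10⁻⁴)(-5.4)+(7.8 × 10⁻⁴)(-0.77) = 2.6 × 10⁻⁴ → stable
  138–139 m: −αΔT+βΔS = −(1.6 × 10⁻⁴)(-0.2)+(7.8 × 10⁻⁴)(+0.40) = 3.4 × 10⁻⁴ → stable
  139–140 m: −αΔT+βΔS = −(1.6 × 10⁻⁴)(+4.2)+(7.8 × 10⁻⁴)(-0.41) = -9.9 × 10⁻⁴ → UNSTABLE
  140–209 m: −αΔT+βΔS = −(1.6 × 10⁻⁴)(+3.7)+(7.8 × 10⁻⁴)(+0.89) = 1.0 × 10⁻⁴ → stable
The 139–140 m interval has Δρ < 0: lighter water underlies denser water.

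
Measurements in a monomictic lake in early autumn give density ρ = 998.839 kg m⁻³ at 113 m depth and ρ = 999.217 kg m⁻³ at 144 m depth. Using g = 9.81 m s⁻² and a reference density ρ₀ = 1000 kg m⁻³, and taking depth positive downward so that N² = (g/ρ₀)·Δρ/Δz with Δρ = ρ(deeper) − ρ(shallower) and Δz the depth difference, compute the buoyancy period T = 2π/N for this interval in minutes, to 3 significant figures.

Δρ = 999.217 − 998.839 = 0.378 kg m⁻³ over Δz = 144 − 113 = 31 m.
N² = (9.81/1000) × (0.378/31) = 1.1962 × 10⁻⁴ s⁻².
N = √(1.1962 × 10⁻⁴) = 0.010937 rad s⁻¹, so T = 2π/N = 574.49 s = 9.5748 min ≈ 9.57 min.

9.57 min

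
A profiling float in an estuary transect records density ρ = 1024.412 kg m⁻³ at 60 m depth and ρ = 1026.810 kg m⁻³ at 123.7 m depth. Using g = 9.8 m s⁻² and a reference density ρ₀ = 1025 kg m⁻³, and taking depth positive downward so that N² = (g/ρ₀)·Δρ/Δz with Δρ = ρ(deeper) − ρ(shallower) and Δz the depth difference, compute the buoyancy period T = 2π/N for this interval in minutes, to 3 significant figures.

Δρ = 1026.810 − 1024.412 = 2.398 kg m⁻³ over Δz = 123.7 − 60 = 63.7 m.
N² = (9.8/1025) × (2.398/63.7) = 3.5992 × 10⁻⁴ s⁻².
N = √(3.5992 × 10⁻⁴) = 0.018972 rad s⁻¹, so T = 2π/N = 331.18 s = 5.5197 min ≈ 5.52 min.
A positive N² confirms static stability across the interval.

5.52 min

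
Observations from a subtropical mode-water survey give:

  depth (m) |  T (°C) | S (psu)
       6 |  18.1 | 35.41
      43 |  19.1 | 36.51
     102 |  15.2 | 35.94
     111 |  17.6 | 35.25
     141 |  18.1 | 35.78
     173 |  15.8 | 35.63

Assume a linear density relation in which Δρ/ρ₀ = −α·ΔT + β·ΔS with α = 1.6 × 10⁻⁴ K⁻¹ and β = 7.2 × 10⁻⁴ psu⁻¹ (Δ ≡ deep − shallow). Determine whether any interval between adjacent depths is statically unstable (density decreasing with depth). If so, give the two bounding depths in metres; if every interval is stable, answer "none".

102–111 m

Evaluate Δρ/ρ₀ = −αΔT + βΔS across each adjacent pair:
  6–43 m: −αΔT+βΔS = −(1.6 × 10⁻⁴)(+1.0)+(7.2 × 10⁻⁴)(+1.10) = 6.3 × 10⁻⁴ → stable
  43–102 m: −αΔT+βΔS = −(1.6 × 10⁻⁴)(-3.9)+(7.2 × 10⁻⁴)(-0.57) = 2.1 × 10⁻⁴ → stable
  102–111 m: −αΔT+βΔS = −(1.6 × 10⁻⁴)(+2.4)+(7.2 × 10⁻⁴)(-0.69) = -8.8 × 10⁻⁴ → UNSTABLE
  111–141 m: −αΔT+βΔS = −(1.6 × 10⁻⁴)(+0.5)+(7.2 × 10⁻⁴)(+0.53) = 3.0 × 10⁻⁴ → stable
  141–173 m: −αΔT+βΔS = −(1.6 × 10⁻⁴)(-2.3)+(7.2 × 10⁻⁴)(-0.15) = 2.6 × 10⁻⁴ → stable
The 102–111 m interval has Δρ < 0: lighter water underlies denser water.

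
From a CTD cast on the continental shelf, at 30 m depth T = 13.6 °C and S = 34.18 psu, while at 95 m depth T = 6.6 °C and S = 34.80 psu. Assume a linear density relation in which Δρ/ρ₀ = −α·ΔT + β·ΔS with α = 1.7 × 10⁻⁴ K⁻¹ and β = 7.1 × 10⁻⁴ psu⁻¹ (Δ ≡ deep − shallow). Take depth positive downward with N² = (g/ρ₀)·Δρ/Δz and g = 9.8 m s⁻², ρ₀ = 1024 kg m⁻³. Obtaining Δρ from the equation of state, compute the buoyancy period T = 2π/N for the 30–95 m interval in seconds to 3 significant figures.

ΔT = -7.0 K, ΔS = +0.62 psu (deep − shallow).
Δρ/ρ₀ = −αΔT + βΔS = 1.19 × 10⁻³ + 4.402 × 10⁻⁴ = 1.6302 × 10⁻³, so Δρ ≈ 1.669 kg m⁻³.
N² = (g/ρ₀)·Δρ/Δz = g·(Δρ/ρ₀)/Δz = 9.8 × 1.6302 × 10⁻³ / 65 = 2.4578 × 10⁻⁴ s⁻².
N = √(2.4578 × 10⁻⁴) = 0.015677 rad s⁻¹ → T = 2π/N = 400.79 s ≈ 401 s.

401 s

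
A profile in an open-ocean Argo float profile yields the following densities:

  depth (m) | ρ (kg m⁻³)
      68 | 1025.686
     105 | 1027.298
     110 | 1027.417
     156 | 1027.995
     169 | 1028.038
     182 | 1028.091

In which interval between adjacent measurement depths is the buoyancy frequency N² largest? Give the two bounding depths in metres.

68–105 m

Compute the density gradient over each adjacent pair:
  68–105 m: Δρ/Δz = 1.612/37 = 0.044 kg m⁻⁴
  105–110 m: Δρ/Δz = 0.119/5 = 0.024 kg m⁻⁴
  110–156 m: Δρ/Δz = 0.578/46 = 0.013 kg m⁻⁴
  156–169 m: Δρ/Δz = 0.043/13 = 3.3 × 10⁻³ kg m⁻⁴
  169–182 m: Δρ/Δz = 0.053/13 = 4.1 × 10⁻³ kg m⁻⁴
The largest gradient is in the 68–105 m interval — the pycnocline.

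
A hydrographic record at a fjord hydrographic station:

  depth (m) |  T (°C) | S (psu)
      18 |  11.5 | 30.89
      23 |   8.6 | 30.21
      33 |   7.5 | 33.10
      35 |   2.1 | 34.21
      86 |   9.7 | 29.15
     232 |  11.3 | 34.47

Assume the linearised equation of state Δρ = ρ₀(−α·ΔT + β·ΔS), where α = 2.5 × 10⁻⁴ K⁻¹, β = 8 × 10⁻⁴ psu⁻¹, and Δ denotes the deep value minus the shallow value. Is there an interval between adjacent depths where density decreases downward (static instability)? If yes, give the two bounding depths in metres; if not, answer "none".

35–86 m

Evaluate Δρ/ρ₀ = −αΔT + βΔS across each adjacent pair:
  18–23 m: −αΔT+βΔS = −(2.5 × 10⁻⁴)(-2.9)+(8 × 10⁻⁴)(-0.68) = 1.8 × 10⁻⁴ → stable
  23–33 m: −αΔT+βΔS = −(2.5 × 10⁻⁴)(-1.1)+(8 × 10⁻⁴)(+2.89) = 2.6 × 10⁻³ → stable
  33–35 m: −αΔT+βΔS = −(2.5 × 10⁻⁴)(-5.4)+(8 × 10⁻⁴)(+1.11) = 2.2 × 10⁻³ → stable
  35–86 m: −αΔT+βΔS = −(2.5 × 10⁻⁴)(+7.6)+(8 × 10⁻⁴)(-5.06) = -5.9 × 10⁻³ → UNSTABLE
  86–232 m: −αΔT+βΔS = −(2.5 × 10⁻⁴)(+1.6)+(8 × 10⁻⁴)(+5.32) = 3.9 × 10⁻³ → stable
The 35–86 m interval has Δρ < 0: lighter water underlies denser water.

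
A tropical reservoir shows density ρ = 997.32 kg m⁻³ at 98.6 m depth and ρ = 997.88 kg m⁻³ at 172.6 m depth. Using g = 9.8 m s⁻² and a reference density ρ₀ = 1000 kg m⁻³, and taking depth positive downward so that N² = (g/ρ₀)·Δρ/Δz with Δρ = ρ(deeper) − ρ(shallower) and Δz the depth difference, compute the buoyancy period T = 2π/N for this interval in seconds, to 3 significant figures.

Δρ = 997.88 − 997.32 = 0.56 kg m⁻³ over Δz = 172.6 − 98.6 = 74 m.
N² = (9.8/1000) × (0.56/74) = 7.4162 × 10⁻⁵ s⁻².
N = √(7.4162 × 10⁻⁵) = 8.6117 × 10⁻³ rad s⁻¹, so T = 2π/N = 729.61 s ≈ 730 s.

730 s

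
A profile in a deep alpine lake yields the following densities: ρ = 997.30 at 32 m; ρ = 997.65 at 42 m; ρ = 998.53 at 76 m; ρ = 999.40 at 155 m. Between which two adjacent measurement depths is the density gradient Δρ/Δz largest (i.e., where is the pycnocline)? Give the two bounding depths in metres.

32–42 m

Compute the density gradient over each adjacent pair:
  32–42 m: Δρ/Δz = 0.35/10 = 0.035 kg m⁻⁴
  42–76 m: Δρ/Δz = 0.88/34 = 0.026 kg m⁻⁴
  76–155 m: Δρ/Δz = 0.87/79 = 0.011 kg m⁻⁴
The largest gradient is in the 32–42 m interval — the pycnocline.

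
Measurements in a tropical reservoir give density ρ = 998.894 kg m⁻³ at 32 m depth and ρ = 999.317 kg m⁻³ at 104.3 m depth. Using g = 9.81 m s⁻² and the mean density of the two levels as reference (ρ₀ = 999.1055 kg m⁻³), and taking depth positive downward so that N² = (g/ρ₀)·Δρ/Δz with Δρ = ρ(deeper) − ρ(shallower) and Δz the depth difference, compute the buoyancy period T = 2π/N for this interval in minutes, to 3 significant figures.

Δρ = 999.317 − 998.894 = 0.423 kg m⁻³ over Δz = 104.3 − 32 = 72.3 m.
N² = (9.81/999.1055) × (0.423/72.3) = 5.7446 × 10⁻⁵ s⁻².
N = √(5.7446 × 10⁻⁵) = 7.5793 × 10⁻³ rad s⁻¹, so T = 2π/N = 828.99 s = 13.816 min ≈ 13.8 min.
N² > 0, so the interval is statically stable.

13.8 min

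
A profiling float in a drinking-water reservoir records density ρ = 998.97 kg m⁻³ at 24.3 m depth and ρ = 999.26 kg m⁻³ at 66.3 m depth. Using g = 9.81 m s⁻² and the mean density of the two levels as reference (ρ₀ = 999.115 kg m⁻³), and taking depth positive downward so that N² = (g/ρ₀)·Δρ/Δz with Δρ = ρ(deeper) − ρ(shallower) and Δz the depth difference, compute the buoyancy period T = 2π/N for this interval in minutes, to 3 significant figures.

Δρ = 999.26 − 998.97 = 0.29 kg m⁻³ over Δz = 66.3 − 24.3 = 42 m.
N² = (9.81/999.115) × (0.29/42) = 6.7796 × 10⁻⁵ s⁻².
N = √(6.7796 × 10⁻⁵) = 8.2338 × 10⁻³ rad s⁻¹, so T = 2π/N = 763.10 s = 12.718 min ≈ 12.7 min.

12.7 min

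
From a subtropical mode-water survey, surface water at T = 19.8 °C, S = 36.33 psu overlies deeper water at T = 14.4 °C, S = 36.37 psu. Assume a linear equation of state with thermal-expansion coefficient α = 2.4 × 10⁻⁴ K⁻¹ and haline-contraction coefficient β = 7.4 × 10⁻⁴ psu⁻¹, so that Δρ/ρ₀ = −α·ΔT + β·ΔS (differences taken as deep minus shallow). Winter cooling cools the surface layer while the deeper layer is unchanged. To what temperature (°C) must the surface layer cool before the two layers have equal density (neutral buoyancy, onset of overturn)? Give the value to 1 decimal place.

Neutral buoyancy requires Δρ = 0, i.e. −α(T_deep − T_surf′) + β(S_deep − S_surf) = 0.
T_surf′ = T_deep − (β/α)·ΔS = 14.4 − (7.4 × 10⁻⁴/2.4 × 10⁻⁴)·(+0.04) = 14.277 °C.
Cooling required: 19.8 − (14.277) = 5.523 °C.

14.3 °C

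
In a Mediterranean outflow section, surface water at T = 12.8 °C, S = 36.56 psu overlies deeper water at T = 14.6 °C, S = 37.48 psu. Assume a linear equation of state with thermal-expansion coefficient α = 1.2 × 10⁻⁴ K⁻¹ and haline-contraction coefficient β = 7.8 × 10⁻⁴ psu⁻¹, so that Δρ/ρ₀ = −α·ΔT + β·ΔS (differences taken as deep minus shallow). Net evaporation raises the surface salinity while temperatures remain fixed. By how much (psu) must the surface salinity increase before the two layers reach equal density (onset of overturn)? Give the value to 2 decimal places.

0.64 psu

Neutral buoyancy requires −α(T_deep − T_surf) + β(S_deep − S_surf′) = 0.
S_surf′ = S_deep − (α/β)·ΔT = 37.48 − (1.2 × 10⁻⁴/7.8 × 10⁻⁴)·(+1.8) = 37.2031 psu.
Increase required: 37.2031 − 36.56 = 0.6431 psu.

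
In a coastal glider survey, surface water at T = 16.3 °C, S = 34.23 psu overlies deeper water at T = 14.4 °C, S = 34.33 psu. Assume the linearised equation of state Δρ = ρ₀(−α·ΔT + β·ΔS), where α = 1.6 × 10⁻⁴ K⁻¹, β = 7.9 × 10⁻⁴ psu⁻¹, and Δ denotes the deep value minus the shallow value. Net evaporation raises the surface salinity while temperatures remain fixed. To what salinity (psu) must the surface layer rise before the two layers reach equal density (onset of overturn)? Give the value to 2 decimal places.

Neutral buoyancy requires −α(T_deep − T_surf) + β(S_deep − S_surf′) = 0.
S_surf′ = S_deep − (α/β)·ΔT = 34.33 − (1.6 × 10⁻⁴/7.9 × 10⁻⁴)·(-1.9) = 34.7148 psu.
Increase required: 34.7148 − 34.23 = 0.4848 psu.

34.71 psu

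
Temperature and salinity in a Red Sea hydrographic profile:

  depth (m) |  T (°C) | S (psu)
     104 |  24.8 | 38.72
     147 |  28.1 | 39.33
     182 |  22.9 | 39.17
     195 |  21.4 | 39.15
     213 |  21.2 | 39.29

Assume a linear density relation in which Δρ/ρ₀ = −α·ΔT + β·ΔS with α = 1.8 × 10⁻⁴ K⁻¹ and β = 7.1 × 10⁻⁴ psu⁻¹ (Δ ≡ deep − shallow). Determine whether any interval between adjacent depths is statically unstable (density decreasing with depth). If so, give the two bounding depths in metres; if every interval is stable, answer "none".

Evaluate Δρ/ρ₀ = −αΔT + βΔS across each adjacent pair:
  104–147 m: −αΔT+βΔS = −(1.8 × 10⁻⁴)(+3.3)+(7.1 × 10⁻⁴)(+0.61) = -1.6 × 10⁻⁴ → UNSTABLE
  147–182 m: −αΔT+βΔS = −(1.8 × 10⁻⁴)(-5.2)+(7.1 × 10⁻⁴)(-0.16) = 8.2 × 10⁻⁴ → stable
  182–195 m: −αΔT+βΔS = −(1.8 × 10⁻⁴)(-1.5)+(7.1 × 10⁻⁴)(-0.02) = 2.6 × 10⁻⁴ → stable
  195–213 m: −αΔT+βΔS = −(1.8 × 10⁻⁴)(-0.2)+(7.1 × 10⁻⁴)(+0.14) = 1.4 × 10⁻⁴ → stable
The 104–147 m interval has Δρ < 0: lighter water underlies denser water.

104–147 m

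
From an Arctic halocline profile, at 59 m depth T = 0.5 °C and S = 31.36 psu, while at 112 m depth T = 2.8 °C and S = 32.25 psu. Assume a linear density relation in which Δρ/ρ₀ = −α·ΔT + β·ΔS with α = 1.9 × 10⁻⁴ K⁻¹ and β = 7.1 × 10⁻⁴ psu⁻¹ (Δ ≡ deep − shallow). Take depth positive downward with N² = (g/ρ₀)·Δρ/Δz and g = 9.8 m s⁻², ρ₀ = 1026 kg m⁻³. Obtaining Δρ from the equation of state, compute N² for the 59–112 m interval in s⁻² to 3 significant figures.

3.60 × 10⁻⁵ s⁻²

ΔT = +2.3 K, ΔS = +0.89 psu (deep − shallow).
Δρ/ρ₀ = −αΔT + βΔS = -4.37 × 10⁻⁴ + 6.319 × 10⁻⁴ = 1.949 × 10⁻⁴, so Δρ ≈ 0.2000 kg m⁻³.
N² = (g/ρ₀)·Δρ/Δz = g·(Δρ/ρ₀)/Δz = 9.8 × 1.949 × 10⁻⁴ / 53 = 3.6038 × 10⁻⁵ s⁻² ≈ 3.60 × 10⁻⁵ s⁻².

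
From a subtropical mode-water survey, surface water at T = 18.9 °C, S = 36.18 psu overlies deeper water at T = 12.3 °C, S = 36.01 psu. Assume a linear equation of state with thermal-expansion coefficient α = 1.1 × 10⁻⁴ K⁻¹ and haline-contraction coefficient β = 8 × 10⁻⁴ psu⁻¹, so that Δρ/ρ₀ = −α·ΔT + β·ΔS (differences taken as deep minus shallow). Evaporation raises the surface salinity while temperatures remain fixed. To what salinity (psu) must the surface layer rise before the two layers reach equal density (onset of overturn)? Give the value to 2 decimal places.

36.92 psu

Neutral buoyancy requires −α(T_deep − T_surf) + β(S_deep − S_surf′) = 0.
S_surf′ = S_deep − (α/β)·ΔT = 36.01 − (1.1 × 10⁻⁴/8 × 10⁻⁴)·(-6.6) = 36.9175 psu.
Increase required: 36.9175 − 36.18 = 0.7375 psu.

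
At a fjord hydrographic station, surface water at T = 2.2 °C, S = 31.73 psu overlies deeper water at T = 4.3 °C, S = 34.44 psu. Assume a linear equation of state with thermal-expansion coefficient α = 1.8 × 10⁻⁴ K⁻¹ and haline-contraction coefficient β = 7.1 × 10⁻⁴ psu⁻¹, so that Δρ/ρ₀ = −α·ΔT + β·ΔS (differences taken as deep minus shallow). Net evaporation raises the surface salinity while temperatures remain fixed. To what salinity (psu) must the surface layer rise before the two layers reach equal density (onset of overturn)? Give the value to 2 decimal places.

Neutral buoyancy requires −α(T_deep − T_surf) + β(S_deep − S_surf′) = 0.
S_surf′ = S_deep − (α/β)·ΔT = 34.44 − (1.8 × 10⁻⁴/7.1 × 10⁻⁴)·(+2.1) = 33.9076 psu.
Increase required: 33.9076 − 31.73 = 2.1776 psu.

33.91 psu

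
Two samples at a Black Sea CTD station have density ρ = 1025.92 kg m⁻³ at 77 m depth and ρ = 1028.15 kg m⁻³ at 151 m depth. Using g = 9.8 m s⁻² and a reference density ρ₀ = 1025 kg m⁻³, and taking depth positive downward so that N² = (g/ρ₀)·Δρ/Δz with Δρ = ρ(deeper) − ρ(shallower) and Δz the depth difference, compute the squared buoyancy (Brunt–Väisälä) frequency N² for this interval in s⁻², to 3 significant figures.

Δρ = 1028.15 − 1025.92 = 2.23 kg m⁻³ over Δz = 151 − 77 = 74 m.
N² = (9.8/1025) × (2.23/74) = 2.8812 × 10⁻⁴ s⁻² ≈ 2.88 × 10⁻⁴ s⁻².
N² > 0, so the interval is statically stable.

2.88 × 10⁻⁴ s⁻²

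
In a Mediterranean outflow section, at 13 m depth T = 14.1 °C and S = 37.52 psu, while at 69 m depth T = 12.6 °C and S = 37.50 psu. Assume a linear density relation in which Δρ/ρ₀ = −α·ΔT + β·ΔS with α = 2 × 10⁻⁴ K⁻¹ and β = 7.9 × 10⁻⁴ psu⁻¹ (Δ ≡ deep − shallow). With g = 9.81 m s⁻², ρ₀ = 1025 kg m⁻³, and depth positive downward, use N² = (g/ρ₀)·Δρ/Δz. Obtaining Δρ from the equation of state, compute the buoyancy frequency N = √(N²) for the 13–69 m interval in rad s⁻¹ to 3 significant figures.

ΔT = -1.5 K, ΔS = -0.02 psu (deep − shallow).
Δρ/ρ₀ = −αΔT + βΔS = 3.00 × 10⁻⁴ − 1.58 × 10⁻⁵ = 2.842 × 10⁻⁴, so Δρ ≈ 0.2913 kg m⁻³.
N² = (g/ρ₀)·Δρ/Δz = g·(Δρ/ρ₀)/Δz = 9.81 × 2.842 × 10⁻⁴ / 56 = 4.9786 × 10⁻⁵ s⁻².
N = √(4.9786 × 10⁻⁵) = 7.0559 × 10⁻³ rad s⁻¹ ≈ 7.06 × 10⁻³ rad s⁻¹.

7.06 × 10⁻³ rad s⁻¹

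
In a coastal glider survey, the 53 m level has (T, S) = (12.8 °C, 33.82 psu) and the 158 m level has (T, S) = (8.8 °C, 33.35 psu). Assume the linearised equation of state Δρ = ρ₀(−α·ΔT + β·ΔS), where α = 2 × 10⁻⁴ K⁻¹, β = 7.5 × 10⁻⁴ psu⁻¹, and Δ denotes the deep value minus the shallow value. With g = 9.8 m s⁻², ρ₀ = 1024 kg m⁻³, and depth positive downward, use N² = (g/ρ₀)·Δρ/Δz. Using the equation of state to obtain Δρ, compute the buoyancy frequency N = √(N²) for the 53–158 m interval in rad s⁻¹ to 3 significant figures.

6.46 × 10⁻³ rad s⁻¹

ΔT = -4.0 K, ΔS = -0.47 psu (deep − shallow).
Δρ/ρ₀ = −αΔT + βΔS = 8.00 × 10⁻⁴ − 3.525 × 10⁻⁴ = 4.475 × 10⁻⁴, so Δρ ≈ 0.4582 kg m⁻³.
N² = (g/ρ₀)·Δρ/Δz = g·(Δρ/ρ₀)/Δz = 9.8 × 4.475 × 10⁻⁴ / 105 = 4.1767 × 10⁻⁵ s⁻².
N = √(4.1767 × 10⁻⁵) = 6.4627 × 10⁻³ rad s⁻¹ ≈ 6.46 × 10⁻³ rad s⁻¹.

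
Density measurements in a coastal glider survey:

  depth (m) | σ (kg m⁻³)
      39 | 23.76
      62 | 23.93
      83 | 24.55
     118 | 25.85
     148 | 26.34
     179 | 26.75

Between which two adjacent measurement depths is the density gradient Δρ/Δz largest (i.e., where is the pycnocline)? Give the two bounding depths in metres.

83–118 m

Compute the density gradient over each adjacent pair:
  39–62 m: Δρ/Δz = 0.17/23 = 7.4 × 10⁻³ kg m⁻⁴
  62–83 m: Δρ/Δz = 0.62/21 = 0.030 kg m⁻⁴
  83–118 m: Δρ/Δz = 1.30/35 = 0.037 kg m⁻⁴
  118–148 m: Δρ/Δz = 0.49/30 = 0.016 kg m⁻⁴
  148–179 m: Δρ/Δz = 0.41/31 = 0.013 kg m⁻⁴
The largest gradient is in the 83–118 m interval — the pycnocline.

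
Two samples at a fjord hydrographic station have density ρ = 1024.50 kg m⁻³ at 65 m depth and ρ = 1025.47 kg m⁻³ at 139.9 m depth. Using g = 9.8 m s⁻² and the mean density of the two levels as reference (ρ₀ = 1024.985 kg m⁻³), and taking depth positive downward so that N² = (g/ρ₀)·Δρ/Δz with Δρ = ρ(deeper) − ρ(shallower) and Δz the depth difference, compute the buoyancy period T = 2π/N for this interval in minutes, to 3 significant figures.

Δρ = 1025.47 − 1024.50 = 0.97 kg m⁻³ over Δz = 139.9 − 65 = 74.9 m.
N² = (9.8/1024.985) × (0.97/74.9) = 1.2382 × 10⁻⁴ s⁻².
N = √(1.2382 × 10⁻⁴) = 0.011127 rad s⁻¹, so T = 2π/N = 564.68 s = 9.4113 min ≈ 9.41 min.

9.41 min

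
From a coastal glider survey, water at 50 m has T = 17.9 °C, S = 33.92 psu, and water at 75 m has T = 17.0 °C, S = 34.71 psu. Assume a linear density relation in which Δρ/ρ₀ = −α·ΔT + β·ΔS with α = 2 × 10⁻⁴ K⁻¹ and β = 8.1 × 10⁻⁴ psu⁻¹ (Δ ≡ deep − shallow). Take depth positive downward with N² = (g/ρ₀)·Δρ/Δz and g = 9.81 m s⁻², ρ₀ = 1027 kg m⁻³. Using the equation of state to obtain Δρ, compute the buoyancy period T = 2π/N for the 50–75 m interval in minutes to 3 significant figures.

5.84 min

ΔT = -0.9 K, ΔS = +0.79 psu (deep − shallow).
Δρ/ρ₀ = −αΔT + βΔS = 1.80 × 10⁻⁴ + 6.399 × 10⁻⁴ = 8.199 × 10⁻⁴, so Δρ ≈ 0.8420 kg m⁻³.
N² = (g/ρ₀)·Δρ/Δz = g·(Δρ/ρ₀)/Δz = 9.81 × 8.199 × 10⁻⁴ / 25 = 3.2173 × 10⁻⁴ s⁻².
N = √(3.2173 × 10⁻⁴) = 0.017937 rad s⁻¹ → T = 2π/N = 350.29 s = 5.8382 min ≈ 5.84 min.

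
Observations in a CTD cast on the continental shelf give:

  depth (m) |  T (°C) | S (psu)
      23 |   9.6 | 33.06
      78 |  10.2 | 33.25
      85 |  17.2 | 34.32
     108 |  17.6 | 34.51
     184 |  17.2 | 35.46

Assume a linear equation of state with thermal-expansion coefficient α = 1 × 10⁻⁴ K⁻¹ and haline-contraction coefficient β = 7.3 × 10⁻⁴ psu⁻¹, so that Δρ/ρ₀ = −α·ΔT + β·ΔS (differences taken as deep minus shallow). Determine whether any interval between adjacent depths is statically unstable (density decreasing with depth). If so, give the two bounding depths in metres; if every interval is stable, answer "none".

Evaluate Δρ/ρ₀ = −αΔT + βΔS across each adjacent pair:
  23–78 m: −αΔT+βΔS = −(1 × 10⁻⁴)(+0.6)+(7.3 × 10⁻⁴)(+0.19) = 7.9 × 10⁻⁵ → stable
  78–85 m: −αΔT+βΔS = −(1 × 10⁻⁴)(+7.0)+(7.3 × 10⁻⁴)(+1.07) = 8.1 × 10⁻⁵ → stable
  85–108 m: −αΔT+βΔS = −(1 × 10⁻⁴)(+0.4)+(7.3 × 10⁻⁴)(+0.19) = 9.9 × 10⁻⁵ → stable
  108–184 m: −αΔT+βΔS = −(1 × 10⁻⁴)(-0.4)+(7.3 × 10⁻⁴)(+0.95) = 7.3 × 10⁻⁴ → stable
Every interval has Δρ > 0: the column is stably stratified throughout.

none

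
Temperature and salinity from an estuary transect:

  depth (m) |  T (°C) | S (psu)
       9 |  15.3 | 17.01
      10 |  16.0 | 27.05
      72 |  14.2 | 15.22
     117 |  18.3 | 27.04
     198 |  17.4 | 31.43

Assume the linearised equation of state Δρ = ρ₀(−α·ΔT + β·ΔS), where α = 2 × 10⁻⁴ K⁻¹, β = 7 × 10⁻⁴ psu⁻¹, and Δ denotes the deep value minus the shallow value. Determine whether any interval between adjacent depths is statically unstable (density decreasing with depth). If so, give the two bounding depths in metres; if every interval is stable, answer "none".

Evaluate Δρ/ρ₀ = −αΔT + βΔS across each adjacent pair:
  9–10 m: −αΔT+βΔS = −(2 × 10⁻⁴)(+0.7)+(7 × 10⁻⁴)(+10.04) = 6.9 × 10⁻³ → stable
  10–72 m: −αΔT+βΔS = −(2 × 10⁻⁴)(-1.8)+(7 × 10⁻⁴)(-11.83) = -7.9 × 10⁻³ → UNSTABLE
  72–117 m: −αΔT+βΔS = −(2 × 10⁻⁴)(+4.1)+(7 × 10⁻⁴)(+11.82) = 7.5 × 10⁻³ → stable
  117–198 m: −αΔT+βΔS = −(2 × 10⁻⁴)(-0.9)+(7 × 10⁻⁴)(+4.39) = 3.3 × 10⁻³ → stable
The 10–72 m interval has Δρ < 0: lighter water underlies denser water.

10–72 m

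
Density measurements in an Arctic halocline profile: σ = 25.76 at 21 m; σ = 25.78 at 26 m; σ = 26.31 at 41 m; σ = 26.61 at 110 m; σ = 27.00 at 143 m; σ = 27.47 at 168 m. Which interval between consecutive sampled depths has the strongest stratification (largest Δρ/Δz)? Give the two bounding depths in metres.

26–41 m

Compute the density gradient over each adjacent pair:
  21–26 m: Δρ/Δz = 0.02/5 = 4.0 × 10⁻³ kg m⁻⁴
  26–41 m: Δρ/Δz = 0.53/15 = 0.035 kg m⁻⁴
  41–110 m: Δρ/Δz = 0.30/69 = 4.3 × 10⁻³ kg m⁻⁴
  110–143 m: Δρ/Δz = 0.39/33 = 0.012 kg m⁻⁴
  143–168 m: Δρ/Δz = 0.47/25 = 0.019 kg m⁻⁴
The largest gradient is in the 26–41 m interval — the pycnocline.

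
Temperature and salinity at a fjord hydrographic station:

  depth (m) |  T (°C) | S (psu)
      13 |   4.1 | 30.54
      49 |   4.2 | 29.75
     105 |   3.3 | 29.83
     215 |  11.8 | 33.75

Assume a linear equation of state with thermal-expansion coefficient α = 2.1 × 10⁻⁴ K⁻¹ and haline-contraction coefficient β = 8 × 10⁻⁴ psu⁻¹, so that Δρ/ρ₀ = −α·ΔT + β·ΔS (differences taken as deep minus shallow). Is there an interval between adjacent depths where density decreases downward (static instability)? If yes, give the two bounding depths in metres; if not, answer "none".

Evaluate Δρ/ρ₀ = −αΔT + βΔS across each adjacent pair:
  13–49 m: −αΔT+βΔS = −(2.1 × 10⁻⁴)(+0.1)+(8 × 10⁻⁴)(-0.79) = -6.5 × 10⁻⁴ → UNSTABLE
  49–105 m: −αΔT+βΔS = −(2.1 × 10⁻⁴)(-0.9)+(8 × 10⁻⁴)(+0.08) = 2.5 × 10⁻⁴ → stable
  105–215 m: −αΔT+βΔS = −(2.1 × 10⁻⁴)(+8.5)+(8 × 10⁻⁴)(+3.92) = 1.4 × 10⁻³ → stable
The 13–49 m interval has Δρ < 0: lighter water underlies denser water.

13–49 m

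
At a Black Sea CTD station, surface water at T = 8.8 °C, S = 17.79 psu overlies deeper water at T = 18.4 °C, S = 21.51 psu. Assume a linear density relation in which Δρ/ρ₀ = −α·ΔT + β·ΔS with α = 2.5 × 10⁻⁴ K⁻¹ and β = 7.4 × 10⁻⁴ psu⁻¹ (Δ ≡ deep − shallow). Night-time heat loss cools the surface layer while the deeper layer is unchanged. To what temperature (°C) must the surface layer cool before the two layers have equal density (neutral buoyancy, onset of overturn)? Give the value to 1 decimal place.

Neutral buoyancy requires Δρ = 0, i.e. −α(T_deep − T_surf′) + β(S_deep − S_surf) = 0.
T_surf′ = T_deep − (β/α)·ΔS = 18.4 − (7.4 × 10⁻⁴/2.5 × 10⁻⁴)·(+3.72) = 7.389 °C.
Cooling required: 8.8 − (7.389) = 1.411 °C.

7.4 °C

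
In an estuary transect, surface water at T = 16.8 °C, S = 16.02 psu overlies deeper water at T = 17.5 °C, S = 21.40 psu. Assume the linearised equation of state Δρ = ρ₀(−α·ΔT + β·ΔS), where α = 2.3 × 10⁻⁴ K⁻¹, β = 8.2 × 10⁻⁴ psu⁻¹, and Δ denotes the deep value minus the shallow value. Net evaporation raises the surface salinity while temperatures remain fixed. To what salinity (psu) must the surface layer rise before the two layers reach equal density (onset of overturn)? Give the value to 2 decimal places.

Neutral buoyancy requires −α(T_deep − T_surf) + β(S_deep − S_surf′) = 0.
S_surf′ = S_deep − (α/β)·ΔT = 21.40 − (2.3 × 10⁻⁴/8.2 × 10⁻⁴)·(+0.7) = 21.2037 psu.
Increase required: 21.2037 − 16.02 = 5.1837 psu.

21.20 psu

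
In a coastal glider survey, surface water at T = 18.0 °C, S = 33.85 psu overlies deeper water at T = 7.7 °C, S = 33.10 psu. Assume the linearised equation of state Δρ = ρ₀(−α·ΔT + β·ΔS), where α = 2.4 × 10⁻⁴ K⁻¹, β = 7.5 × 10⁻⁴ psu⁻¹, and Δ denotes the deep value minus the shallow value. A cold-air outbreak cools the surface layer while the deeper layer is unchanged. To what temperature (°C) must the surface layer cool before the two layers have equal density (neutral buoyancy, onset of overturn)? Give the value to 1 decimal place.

10.0 °C

Neutral buoyancy requires Δρ = 0, i.e. −α(T_deep − T_surf′) + β(S_deep − S_surf) = 0.
T_surf′ = T_deep − (β/α)·ΔS = 7.7 − (7.5 × 10⁻⁴/2.4 × 10⁻⁴)·(-0.75) = 10.044 °C.
Cooling required: 18.0 − (10.044) = 7.956 °C.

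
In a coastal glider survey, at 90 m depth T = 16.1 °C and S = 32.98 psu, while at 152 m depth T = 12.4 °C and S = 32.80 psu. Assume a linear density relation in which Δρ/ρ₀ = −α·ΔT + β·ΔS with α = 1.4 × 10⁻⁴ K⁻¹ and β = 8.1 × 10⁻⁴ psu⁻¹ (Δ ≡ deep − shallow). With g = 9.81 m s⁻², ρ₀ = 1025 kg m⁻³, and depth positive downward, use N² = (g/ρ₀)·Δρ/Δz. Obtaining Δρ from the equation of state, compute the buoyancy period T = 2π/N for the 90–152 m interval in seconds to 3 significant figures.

ΔT = -3.7 K, ΔS = -0.18 psu (deep − shallow).
Δρ/ρ₀ = −αΔT + βΔS = 5.18 × 10⁻⁴ − 1.458 × 10⁻⁴ = 3.722 × 10⁻⁴, so Δρ ≈ 0.3815 kg m⁻³.
N² = (g/ρ₀)·Δρ/Δz = g·(Δρ/ρ₀)/Δz = 9.81 × 3.722 × 10⁻⁴ / 62 = 5.8892 × 10⁻⁵ s⁻².
N = √(5.8892 × 10⁻⁵) = 7.6741 × 10⁻³ rad s⁻¹ → T = 2π/N = 818.75 s ≈ 819 s.

819 s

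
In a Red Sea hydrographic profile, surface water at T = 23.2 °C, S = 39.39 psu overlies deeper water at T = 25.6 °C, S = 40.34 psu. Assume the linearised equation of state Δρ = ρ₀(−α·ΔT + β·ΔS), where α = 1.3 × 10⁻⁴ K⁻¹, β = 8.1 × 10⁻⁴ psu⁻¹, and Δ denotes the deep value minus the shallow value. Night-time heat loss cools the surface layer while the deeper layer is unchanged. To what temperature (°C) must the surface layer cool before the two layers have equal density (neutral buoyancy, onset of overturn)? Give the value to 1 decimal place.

Neutral buoyancy requires Δρ = 0, i.e. −α(T_deep − T_surf′) + β(S_deep − S_surf) = 0.
T_surf′ = T_deep − (β/α)·ΔS = 25.6 − (8.1 × 10⁻⁴/1.3 × 10⁻⁴)·(+0.95) = 19.681 °C.
Cooling required: 23.2 − (19.681) = 3.519 °C.

19.7 °C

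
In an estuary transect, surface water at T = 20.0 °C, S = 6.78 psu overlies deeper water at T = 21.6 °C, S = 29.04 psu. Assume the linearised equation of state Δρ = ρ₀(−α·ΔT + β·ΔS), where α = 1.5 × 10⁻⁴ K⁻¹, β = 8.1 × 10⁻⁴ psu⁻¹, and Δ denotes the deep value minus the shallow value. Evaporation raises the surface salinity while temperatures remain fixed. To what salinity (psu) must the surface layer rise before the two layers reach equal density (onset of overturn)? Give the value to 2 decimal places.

Neutral buoyancy requires −α(T_deep − T_surf) + β(S_deep − S_surf′) = 0.
S_surf′ = S_deep − (α/β)·ΔT = 29.04 − (1.5 × 10⁻⁴/8.1 × 10⁻⁴)·(+1.6) = 28.7437 psu.
Increase required: 28.7437 − 6.78 = 21.9637 psu.

28.74 psu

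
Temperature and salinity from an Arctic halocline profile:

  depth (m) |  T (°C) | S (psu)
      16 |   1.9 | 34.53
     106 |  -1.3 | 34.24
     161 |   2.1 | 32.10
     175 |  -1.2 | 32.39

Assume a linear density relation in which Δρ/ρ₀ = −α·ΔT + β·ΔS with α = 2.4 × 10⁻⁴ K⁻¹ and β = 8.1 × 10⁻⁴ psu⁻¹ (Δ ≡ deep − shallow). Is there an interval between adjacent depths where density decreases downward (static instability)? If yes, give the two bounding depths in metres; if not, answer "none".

Evaluate Δρ/ρ₀ = −αΔT + βΔS across each adjacent pair:
  16–106 m: −αΔT+βΔS = −(2.4 × 10⁻⁴)(-3.2)+(8.1 × 10⁻⁴)(-0.29) = 5.3 × 10⁻⁴ → stable
  106–161 m: −αΔT+βΔS = −(2.4 × 10⁻⁴)(+3.4)+(8.1 × 10⁻⁴)(-2.14) = -2.5 × 10⁻³ → UNSTABLE
  161–175 m: −αΔT+βΔS = −(2.4 × 10⁻⁴)(-3.3)+(8.1 × 10⁻⁴)(+0.29) = 1.0 × 10⁻³ → stable
The 106–161 m interval has Δρ < 0: lighter water underlies denser water.

106–161 m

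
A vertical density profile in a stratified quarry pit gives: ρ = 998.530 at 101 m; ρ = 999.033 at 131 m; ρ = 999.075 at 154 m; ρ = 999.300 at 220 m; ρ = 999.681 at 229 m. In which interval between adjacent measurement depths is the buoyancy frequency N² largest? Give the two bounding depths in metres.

220–229 m

Compute the density gradient over each adjacent pair:
  101–131 m: Δρ/Δz = 0.503/30 = 0.017 kg m⁻⁴
  131–154 m: Δρ/Δz = 0.042/23 = 1.8 × 10⁻³ kg m⁻⁴
  154–220 m: Δρ/Δz = 0.225/66 = 3.4 × 10⁻³ kg m⁻⁴
  220–229 m: Δρ/Δz = 0.381/9 = 0.042 kg m⁻⁴
The largest gradient is in the 220–229 m interval — the pycnocline.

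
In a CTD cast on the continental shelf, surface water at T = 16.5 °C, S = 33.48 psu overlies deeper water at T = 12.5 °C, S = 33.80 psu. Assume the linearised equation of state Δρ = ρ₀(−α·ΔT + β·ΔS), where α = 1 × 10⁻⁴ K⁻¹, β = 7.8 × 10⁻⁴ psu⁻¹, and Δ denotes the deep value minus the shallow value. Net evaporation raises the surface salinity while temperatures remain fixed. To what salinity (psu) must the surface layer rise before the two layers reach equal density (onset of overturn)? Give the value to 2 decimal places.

Neutral buoyancy requires −α(T_deep − T_surf) + β(S_deep − S_surf′) = 0.
S_surf′ = S_deep − (α/β)·ΔT = 33.80 − (1 × 10⁻⁴/7.8 × 10⁻⁴)·(-4.0) = 34.3128 psu.
Increase required: 34.3128 − 33.48 = 0.8328 psu.

34.31 psu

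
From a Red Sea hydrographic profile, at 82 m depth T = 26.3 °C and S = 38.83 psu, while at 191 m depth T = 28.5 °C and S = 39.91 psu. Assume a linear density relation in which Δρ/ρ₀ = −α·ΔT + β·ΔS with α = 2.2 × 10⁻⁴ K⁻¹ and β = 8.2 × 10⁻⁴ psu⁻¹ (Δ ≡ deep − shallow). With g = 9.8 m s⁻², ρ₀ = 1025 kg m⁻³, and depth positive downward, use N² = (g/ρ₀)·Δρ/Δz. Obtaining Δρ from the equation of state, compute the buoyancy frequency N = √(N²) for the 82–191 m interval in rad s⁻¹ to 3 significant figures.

6.01 × 10⁻³ rad s⁻¹

ΔT = +2.2 K, ΔS = +1.08 psu (deep − shallow).
Δρ/ρ₀ = −αΔT + βΔS = -4.84 × 10⁻⁴ + 8.856 × 10⁻⁴ = 4.016 × 10⁻⁴, so Δρ ≈ 0.4116 kg m⁻³.
N² = (g/ρ₀)·Δρ/Δz = g·(Δρ/ρ₀)/Δz = 9.8 × 4.016 × 10⁻⁴ / 109 = 3.6107 × 10⁻⁵ s⁻².
N = √(3.6107 × 10⁻⁵) = 6.0089 × 10⁻³ rad s⁻¹ ≈ 6.01 × 10⁻³ rad s⁻¹.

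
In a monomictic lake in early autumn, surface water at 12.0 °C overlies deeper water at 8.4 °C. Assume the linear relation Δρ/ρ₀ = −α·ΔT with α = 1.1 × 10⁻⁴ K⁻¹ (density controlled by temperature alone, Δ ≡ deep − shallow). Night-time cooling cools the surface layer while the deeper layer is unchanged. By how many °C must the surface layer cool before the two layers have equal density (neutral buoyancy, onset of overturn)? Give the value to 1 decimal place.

With temperature the only control, equal density requires T_surf′ = T_deep.
T_surf′ = 8.4 °C.
Cooling required: 12.0 − 8.4 = 3.6 °C.

3.6 °C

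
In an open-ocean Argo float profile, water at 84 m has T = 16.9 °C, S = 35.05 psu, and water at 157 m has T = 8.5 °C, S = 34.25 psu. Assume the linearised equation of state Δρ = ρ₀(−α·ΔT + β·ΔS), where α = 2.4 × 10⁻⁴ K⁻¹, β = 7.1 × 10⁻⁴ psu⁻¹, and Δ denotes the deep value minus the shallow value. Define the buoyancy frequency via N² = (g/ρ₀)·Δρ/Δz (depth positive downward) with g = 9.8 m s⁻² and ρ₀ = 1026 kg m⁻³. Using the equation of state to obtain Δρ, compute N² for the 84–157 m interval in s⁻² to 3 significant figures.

ΔT = -8.4 K, ΔS = -0.80 psu (deep − shallow).
Δρ/ρ₀ = −αΔT + βΔS = 2.016 × 10⁻³ − 5.68 × 10⁻⁴ = 1.448 × 10⁻³, so Δρ ≈ 1.486 kg m⁻³.
N² = (g/ρ₀)·Δρ/Δz = g·(Δρ/ρ₀)/Δz = 9.8 × 1.448 × 10⁻³ / 73 = 1.9439 × 10⁻⁴ s⁻² ≈ 1.94 × 10⁻⁴ s⁻².

1.94 × 10⁻⁴ s⁻²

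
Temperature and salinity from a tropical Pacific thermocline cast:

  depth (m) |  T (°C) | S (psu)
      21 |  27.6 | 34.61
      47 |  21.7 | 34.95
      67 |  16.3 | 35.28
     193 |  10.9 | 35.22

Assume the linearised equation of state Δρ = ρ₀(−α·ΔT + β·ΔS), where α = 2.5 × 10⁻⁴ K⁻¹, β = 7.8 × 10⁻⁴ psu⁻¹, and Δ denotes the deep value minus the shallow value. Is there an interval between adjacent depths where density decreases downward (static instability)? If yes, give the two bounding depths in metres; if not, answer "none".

none

Evaluate Δρ/ρ₀ = −αΔT + βΔS across each adjacent pair:
  21–47 m: −αΔT+βΔS = −(2.5 × 10⁻⁴)(-5.9)+(7.8 × 10⁻⁴)(+0.34) = 1.7 × 10⁻³ → stable
  47–67 m: −αΔT+βΔS = −(2.5 × 10⁻⁴)(-5.4)+(7.8 × 10⁻⁴)(+0.33) = 1.6 × 10⁻³ → stable
  67–193 m: −αΔT+βΔS = −(2.5 × 10⁻⁴)(-5.4)+(7.8 × 10⁻⁴)(-0.06) = 1.3 × 10⁻³ → stable
Every interval has Δρ > 0: the column is stably stratified throughout.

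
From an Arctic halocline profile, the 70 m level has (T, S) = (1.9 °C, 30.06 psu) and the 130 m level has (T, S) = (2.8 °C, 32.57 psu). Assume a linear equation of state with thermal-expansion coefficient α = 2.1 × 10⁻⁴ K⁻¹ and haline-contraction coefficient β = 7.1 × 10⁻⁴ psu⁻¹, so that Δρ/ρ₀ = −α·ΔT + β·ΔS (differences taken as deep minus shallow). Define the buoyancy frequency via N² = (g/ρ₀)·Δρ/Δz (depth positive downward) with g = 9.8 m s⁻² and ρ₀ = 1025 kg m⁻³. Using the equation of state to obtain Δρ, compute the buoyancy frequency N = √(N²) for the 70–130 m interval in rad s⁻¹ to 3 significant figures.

ΔT = +0.9 K, ΔS = +2.51 psu (deep − shallow).
Δρ/ρ₀ = −αΔT + βΔS = -1.89 × 10⁻⁴ + 1.7821 × 10⁻³ = 1.5931 × 10⁻³, so Δρ ≈ 1.633 kg m⁻³.
N² = (g/ρ₀)·Δρ/Δz = g·(Δρ/ρ₀)/Δz = 9.8 × 1.5931 × 10⁻³ / 60 = 2.6021 × 10⁻⁴ s⁻².
N = √(2.6021 × 10⁻⁴) = 0.016131 rad s⁻¹ ≈ 0.0161 rad s⁻¹.

0.0161 rad s⁻¹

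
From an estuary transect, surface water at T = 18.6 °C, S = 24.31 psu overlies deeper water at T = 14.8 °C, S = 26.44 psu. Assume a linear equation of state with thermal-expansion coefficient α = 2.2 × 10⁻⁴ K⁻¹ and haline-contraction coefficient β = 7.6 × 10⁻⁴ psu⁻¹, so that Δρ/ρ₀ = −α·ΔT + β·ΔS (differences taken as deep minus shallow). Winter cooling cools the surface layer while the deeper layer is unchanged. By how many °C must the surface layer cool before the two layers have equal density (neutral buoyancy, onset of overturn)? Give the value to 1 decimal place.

11.2 °C

Neutral buoyancy requires Δρ = 0, i.e. −α(T_deep − T_surf′) + β(S_deep − S_surf) = 0.
T_surf′ = T_deep − (β/α)·ΔS = 14.8 − (7.6 × 10⁻⁴/2.2 × 10⁻⁴)·(+2.13) = 7.442 °C.
Cooling required: 18.6 − (7.442) = 11.158 °C.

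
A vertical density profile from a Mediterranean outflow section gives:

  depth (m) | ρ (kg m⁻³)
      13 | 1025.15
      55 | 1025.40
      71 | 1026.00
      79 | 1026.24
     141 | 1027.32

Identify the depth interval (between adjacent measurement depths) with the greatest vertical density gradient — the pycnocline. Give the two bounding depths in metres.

55–71 m

Compute the density gradient over each adjacent pair:
  13–55 m: Δρ/Δz = 0.25/42 = 6.0 × 10⁻³ kg m⁻⁴
  55–71 m: Δρ/Δz = 0.60/16 = 0.037 kg m⁻⁴
  71–79 m: Δρ/Δz = 0.24/8 = 0.030 kg m⁻⁴
  79–141 m: Δρ/Δz = 1.08/62 = 0.017 kg m⁻⁴
The largest gradient is in the 55–71 m interval — the pycnocline.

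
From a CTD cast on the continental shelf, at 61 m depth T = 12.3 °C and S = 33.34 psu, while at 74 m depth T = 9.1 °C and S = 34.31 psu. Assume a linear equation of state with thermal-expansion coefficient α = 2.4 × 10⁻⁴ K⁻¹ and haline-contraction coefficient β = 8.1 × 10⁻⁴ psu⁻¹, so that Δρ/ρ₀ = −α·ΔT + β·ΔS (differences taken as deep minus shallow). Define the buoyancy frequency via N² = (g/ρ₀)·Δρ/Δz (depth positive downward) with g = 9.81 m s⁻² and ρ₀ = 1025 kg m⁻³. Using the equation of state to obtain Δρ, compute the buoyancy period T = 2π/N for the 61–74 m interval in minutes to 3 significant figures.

ΔT = -3.2 K, ΔS = +0.97 psu (deep − shallow).
Δρ/ρ₀ = −αΔT + βΔS = 7.68 × 10⁻⁴ + 7.857 × 10⁻⁴ = 1.5537 × 10⁻³, so Δρ ≈ 1.593 kg m⁻³.
N² = (g/ρ₀)·Δρ/Δz = g·(Δρ/ρ₀)/Δz = 9.81 × 1.5537 × 10⁻³ / 13 = 1.1724 × 10⁻³ s⁻².
N = √(1.1724 × 10⁻³) = 0.034240 rad s⁻¹ → T = 2π/N = 183.50 s = 3.0583 min ≈ 3.06 min.

3.06 min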